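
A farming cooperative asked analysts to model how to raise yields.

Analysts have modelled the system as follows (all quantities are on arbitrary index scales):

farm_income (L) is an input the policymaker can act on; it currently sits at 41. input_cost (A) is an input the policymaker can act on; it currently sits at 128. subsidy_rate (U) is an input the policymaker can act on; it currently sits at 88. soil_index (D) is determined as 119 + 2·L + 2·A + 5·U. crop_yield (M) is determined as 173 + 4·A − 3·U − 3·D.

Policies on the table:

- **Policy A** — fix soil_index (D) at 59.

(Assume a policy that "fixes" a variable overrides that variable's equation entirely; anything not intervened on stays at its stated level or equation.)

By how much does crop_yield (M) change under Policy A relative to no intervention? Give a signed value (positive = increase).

2514

Baseline:
  L = 41
  A = 128
  U = 88
  D = 119 + 2·41 + 2·128 + 5·88 = 897
  M = 173 + 4·128 − 3·88 − 3·897 = -2270
Policy A (D := 59):
  L = 41
  A = 128
  U = 88
  D = 59
  M = 173 + 4·128 − 3·88 − 3·59 = 244
Change in M: 244 − (-2270) = 2514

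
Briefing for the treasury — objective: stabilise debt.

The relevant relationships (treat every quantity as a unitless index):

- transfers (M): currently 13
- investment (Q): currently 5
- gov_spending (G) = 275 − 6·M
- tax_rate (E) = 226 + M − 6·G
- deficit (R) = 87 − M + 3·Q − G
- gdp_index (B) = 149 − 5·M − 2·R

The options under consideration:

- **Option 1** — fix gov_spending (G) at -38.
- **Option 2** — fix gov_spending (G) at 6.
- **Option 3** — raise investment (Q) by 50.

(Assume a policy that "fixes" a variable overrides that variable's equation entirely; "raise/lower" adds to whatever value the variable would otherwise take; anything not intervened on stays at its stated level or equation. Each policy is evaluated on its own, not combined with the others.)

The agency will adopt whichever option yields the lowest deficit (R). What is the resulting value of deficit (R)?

Option 1 (G := -38):
  M = 13
  Q = 5
  G = -38
  R = 87 − 13 + 3·5 − (-38) = 127
Option 2 (G := 6):
  M = 13
  Q = 5
  G = 6
  R = 87 − 13 + 3·5 − 6 = 83
Option 3 (Q + 50):
  M = 13
  Q = 5 + 50 = 55
  G = 275 − 6·13 = 197
  R = 87 − 13 + 3·55 − 197 = 42
Comparing — Option 1: R=127, Option 2: R=83, Option 3: R=42. Lowest is 42 (Option 3).

42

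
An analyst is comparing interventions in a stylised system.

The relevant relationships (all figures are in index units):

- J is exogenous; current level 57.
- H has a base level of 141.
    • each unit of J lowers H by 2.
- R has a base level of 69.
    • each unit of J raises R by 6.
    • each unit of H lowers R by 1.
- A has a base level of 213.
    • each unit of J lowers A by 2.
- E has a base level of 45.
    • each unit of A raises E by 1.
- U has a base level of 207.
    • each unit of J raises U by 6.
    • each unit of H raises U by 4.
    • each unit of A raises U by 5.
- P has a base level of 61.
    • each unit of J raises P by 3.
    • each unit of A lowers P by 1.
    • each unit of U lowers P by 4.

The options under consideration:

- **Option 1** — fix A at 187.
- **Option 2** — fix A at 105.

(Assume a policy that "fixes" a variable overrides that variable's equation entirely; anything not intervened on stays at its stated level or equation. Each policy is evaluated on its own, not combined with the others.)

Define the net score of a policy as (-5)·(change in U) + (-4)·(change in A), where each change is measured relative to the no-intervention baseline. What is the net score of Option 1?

Baseline:
  J = 57
  H = 141 − 2·57 = 27
  A = 213 − 2·57 = 99
  U = 207 + 6·57 + 4·27 + 5·99 = 1152
Option 1 (A := 187):
  J = 57
  H = 141 − 2·57 = 27
  A = 187
  U = 207 + 6·57 + 4·27 + 5·187 = 1592
ΔU = 1592 − 1152 = 440; ΔA = 187 − 99 = 88
Score = (-5)·440 + (-4)·88 = -2552

-2552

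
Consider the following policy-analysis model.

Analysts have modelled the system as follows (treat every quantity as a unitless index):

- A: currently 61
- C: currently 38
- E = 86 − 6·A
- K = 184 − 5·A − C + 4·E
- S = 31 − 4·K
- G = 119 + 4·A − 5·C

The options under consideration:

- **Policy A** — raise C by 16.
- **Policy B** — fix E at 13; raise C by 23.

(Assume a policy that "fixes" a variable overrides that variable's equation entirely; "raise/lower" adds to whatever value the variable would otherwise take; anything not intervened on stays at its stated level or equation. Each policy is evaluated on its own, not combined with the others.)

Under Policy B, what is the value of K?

-130

Policy B (E := 13, C + 23):
  A = 61
  C = 38 + 23 = 61
  E = 13
  K = 184 − 5·61 − 61 + 4·13 = -130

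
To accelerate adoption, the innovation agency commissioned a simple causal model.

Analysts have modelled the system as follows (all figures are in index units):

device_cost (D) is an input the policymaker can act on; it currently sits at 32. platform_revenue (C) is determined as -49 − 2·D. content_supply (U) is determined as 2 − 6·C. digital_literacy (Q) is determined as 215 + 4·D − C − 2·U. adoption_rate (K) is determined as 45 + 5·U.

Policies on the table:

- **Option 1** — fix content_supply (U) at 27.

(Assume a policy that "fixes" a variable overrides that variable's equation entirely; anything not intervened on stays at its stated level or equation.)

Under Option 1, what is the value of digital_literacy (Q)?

402

Option 1 (U := 27):
  D = 32
  C = -49 − 2·32 = -113
  U = 27
  Q = 215 + 4·32 − (-113) − 2·27 = 402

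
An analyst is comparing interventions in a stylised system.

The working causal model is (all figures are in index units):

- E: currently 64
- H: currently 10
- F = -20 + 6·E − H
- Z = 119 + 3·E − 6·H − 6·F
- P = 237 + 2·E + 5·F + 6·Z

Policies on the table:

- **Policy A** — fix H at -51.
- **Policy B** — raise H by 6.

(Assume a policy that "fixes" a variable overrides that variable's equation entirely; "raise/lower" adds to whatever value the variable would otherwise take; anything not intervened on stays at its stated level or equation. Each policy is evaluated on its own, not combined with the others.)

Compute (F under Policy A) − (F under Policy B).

67

Policy A (H := -51):
  E = 64
  H = -51
  F = -20 + 6·64 − (-51) = 415
Policy B (H + 6):
  E = 64
  H = 10 + 6 = 16
  F = -20 + 6·64 − 16 = 348
F: 415 − 348 = 67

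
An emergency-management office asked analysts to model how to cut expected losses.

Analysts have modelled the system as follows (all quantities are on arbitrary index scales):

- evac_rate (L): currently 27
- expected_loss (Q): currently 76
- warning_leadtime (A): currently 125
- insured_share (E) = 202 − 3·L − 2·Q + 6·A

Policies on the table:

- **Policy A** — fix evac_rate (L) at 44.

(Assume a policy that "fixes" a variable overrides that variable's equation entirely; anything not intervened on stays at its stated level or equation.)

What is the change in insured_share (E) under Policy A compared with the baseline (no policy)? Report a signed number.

Baseline:
  L = 27
  Q = 76
  A = 125
  E = 202 − 3·27 − 2·76 + 6·125 = 719
Policy A (L := 44):
  L = 44
  Q = 76
  A = 125
  E = 202 − 3·44 − 2·76 + 6·125 = 668
Change in E: 668 − 719 = -51

-51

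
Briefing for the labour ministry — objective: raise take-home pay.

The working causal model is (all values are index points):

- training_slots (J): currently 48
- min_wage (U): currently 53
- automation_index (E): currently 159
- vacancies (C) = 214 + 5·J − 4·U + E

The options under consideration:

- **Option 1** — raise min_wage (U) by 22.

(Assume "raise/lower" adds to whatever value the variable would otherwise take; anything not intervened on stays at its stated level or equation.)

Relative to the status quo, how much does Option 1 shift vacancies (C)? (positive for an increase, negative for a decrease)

Baseline:
  J = 48
  U = 53
  E = 159
  C = 214 + 5·48 − 4·53 + 159 = 401
Option 1 (U + 22):
  J = 48
  U = 53 + 22 = 75
  E = 159
  C = 214 + 5·48 − 4·75 + 159 = 313
Change in C: 313 − 401 = -88

-88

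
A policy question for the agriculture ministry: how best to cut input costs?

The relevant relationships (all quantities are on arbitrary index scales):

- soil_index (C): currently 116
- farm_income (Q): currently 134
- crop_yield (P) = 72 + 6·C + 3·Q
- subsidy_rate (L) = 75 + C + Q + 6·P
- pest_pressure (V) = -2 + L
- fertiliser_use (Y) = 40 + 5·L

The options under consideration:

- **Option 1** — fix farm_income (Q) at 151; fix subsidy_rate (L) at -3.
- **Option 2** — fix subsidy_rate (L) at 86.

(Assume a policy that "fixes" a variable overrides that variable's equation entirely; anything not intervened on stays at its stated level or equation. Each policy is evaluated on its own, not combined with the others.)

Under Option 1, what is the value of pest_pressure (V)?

-5

Option 1 (Q := 151, L := -3):
  C = 116
  Q = 151
  P = 72 + 6·116 + 3·151 = 1221
  L = -3
  V = -2 + (-3) = -5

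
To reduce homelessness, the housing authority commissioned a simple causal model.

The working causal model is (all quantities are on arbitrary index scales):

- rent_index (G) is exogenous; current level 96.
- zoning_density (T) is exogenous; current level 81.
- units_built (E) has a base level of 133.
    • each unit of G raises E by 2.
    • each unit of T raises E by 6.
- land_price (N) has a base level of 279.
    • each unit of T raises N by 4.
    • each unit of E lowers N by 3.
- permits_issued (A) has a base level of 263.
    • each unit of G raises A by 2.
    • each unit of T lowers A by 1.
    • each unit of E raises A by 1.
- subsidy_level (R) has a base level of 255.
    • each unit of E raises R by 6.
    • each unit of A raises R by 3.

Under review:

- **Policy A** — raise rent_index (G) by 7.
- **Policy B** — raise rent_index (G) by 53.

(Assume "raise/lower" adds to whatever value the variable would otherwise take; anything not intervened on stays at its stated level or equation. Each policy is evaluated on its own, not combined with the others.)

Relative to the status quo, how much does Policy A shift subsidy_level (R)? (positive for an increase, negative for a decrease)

Baseline:
  G = 96
  T = 81
  E = 133 + 2·96 + 6·81 = 811
  A = 263 + 2·96 − 81 + 811 = 1185
  R = 255 + 6·811 + 3·1185 = 8676
Policy A (G + 7):
  G = 96 + 7 = 103
  T = 81
  E = 133 + 2·103 + 6·81 = 825
  A = 263 + 2·103 − 81 + 825 = 1213
  R = 255 + 6·825 + 3·1213 = 8844
Change in R: 8844 − 8676 = 168

168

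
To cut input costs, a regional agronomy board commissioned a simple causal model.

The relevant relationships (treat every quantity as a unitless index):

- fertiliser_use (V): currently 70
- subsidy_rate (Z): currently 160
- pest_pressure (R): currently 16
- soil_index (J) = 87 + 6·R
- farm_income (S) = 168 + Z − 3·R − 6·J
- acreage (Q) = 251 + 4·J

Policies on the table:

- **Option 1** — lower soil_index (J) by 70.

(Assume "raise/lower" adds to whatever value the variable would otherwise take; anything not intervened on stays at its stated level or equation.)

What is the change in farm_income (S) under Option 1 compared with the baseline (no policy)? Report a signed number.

420

Baseline:
  Z = 160
  R = 16
  J = 87 + 6·16 = 183
  S = 168 + 160 − 3·16 − 6·183 = -818
Option 1 (J − 70):
  Z = 160
  R = 16
  J = 87 + 6·16 (−70 from intervention) = 113
  S = 168 + 160 − 3·16 − 6·113 = -398
Change in S: -398 − (-818) = 420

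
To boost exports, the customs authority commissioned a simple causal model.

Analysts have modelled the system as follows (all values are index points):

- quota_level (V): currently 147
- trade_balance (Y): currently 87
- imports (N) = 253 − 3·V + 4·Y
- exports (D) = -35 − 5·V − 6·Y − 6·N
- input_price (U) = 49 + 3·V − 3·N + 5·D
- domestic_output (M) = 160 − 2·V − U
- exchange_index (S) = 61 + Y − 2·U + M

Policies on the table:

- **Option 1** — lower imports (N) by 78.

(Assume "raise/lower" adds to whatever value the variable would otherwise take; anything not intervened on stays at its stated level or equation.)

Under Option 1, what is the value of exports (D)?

Option 1 (N − 78):
  V = 147
  Y = 87
  N = 253 − 3·147 + 4·87 (−78 from intervention) = 82
  D = -35 − 5·147 − 6·87 − 6·82 = -1784

-1784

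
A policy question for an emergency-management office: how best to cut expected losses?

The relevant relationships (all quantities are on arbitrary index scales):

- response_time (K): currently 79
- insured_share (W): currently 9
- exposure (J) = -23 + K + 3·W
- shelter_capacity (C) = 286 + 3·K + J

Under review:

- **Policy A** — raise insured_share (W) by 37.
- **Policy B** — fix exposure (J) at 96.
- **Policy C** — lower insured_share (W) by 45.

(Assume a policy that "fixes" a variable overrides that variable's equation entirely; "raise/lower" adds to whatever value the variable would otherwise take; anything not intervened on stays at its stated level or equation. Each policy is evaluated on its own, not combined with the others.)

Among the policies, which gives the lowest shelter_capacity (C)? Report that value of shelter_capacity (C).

Policy A (W + 37):
  K = 79
  W = 9 + 37 = 46
  J = -23 + 79 + 3·46 = 194
  C = 286 + 3·79 + 194 = 717
Policy B (J := 96):
  K = 79
  W = 9
  J = 96
  C = 286 + 3·79 + 96 = 619
Policy C (W − 45):
  K = 79
  W = 9 − 45 = -36
  J = -23 + 79 + 3·(-36) = -52
  C = 286 + 3·79 + (-52) = 471
Comparing — Policy A: C=717, Policy B: C=619, Policy C: C=471. Lowest is 471 (Policy C).

471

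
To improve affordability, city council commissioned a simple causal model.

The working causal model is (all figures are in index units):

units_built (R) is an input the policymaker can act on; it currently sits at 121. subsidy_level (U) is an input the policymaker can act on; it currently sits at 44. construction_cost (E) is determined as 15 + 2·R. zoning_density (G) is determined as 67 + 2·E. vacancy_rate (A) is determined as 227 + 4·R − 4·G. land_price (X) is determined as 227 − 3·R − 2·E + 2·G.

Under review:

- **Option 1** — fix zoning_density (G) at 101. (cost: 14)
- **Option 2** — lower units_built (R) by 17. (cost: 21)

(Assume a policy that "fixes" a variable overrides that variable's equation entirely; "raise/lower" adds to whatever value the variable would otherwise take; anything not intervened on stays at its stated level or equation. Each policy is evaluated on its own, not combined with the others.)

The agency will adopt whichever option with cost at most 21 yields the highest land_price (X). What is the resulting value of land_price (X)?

Option 1 (G := 101):
  R = 121
  E = 15 + 2·121 = 257
  G = 101
  X = 227 − 3·121 − 2·257 + 2·101 = -448
Option 2 (R − 17):
  R = 121 − 17 = 104
  E = 15 + 2·104 = 223
  G = 67 + 2·223 = 513
  X = 227 − 3·104 − 2·223 + 2·513 = 495
Comparing — Option 1: X=-448, Option 2: X=495. Highest is 495 (Option 2).

495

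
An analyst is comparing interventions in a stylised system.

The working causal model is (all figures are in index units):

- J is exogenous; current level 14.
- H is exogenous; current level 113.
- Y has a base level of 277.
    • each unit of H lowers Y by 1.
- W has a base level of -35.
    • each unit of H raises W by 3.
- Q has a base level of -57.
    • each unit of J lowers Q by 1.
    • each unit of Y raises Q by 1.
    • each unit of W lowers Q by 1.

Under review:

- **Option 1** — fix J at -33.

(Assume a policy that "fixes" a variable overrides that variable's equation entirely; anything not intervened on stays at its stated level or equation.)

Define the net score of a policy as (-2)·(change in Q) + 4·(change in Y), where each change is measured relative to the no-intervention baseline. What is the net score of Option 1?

Baseline:
  J = 14
  H = 113
  Y = 277 − 113 = 164
  W = -35 + 3·113 = 304
  Q = -57 − 14 + 164 − 304 = -211
Option 1 (J := -33):
  J = -33
  H = 113
  Y = 277 − 113 = 164
  W = -35 + 3·113 = 304
  Q = -57 − (-33) + 164 − 304 = -164
ΔQ = -164 − (-211) = 47; ΔY = 164 − 164 = 0
Score = (-2)·47 + 4·0 = -94

-94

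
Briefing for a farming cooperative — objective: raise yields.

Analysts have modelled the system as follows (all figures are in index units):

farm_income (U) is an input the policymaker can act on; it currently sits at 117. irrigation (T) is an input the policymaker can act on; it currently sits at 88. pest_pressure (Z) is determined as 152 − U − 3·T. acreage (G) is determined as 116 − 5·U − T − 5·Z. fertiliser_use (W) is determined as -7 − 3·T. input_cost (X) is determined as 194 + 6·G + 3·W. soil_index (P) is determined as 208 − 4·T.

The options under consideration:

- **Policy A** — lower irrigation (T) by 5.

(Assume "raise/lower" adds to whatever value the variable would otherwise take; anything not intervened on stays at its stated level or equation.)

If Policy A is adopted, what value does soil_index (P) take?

-124

Policy A (T − 5):
  T = 88 − 5 = 83
  P = 208 − 4·83 = -124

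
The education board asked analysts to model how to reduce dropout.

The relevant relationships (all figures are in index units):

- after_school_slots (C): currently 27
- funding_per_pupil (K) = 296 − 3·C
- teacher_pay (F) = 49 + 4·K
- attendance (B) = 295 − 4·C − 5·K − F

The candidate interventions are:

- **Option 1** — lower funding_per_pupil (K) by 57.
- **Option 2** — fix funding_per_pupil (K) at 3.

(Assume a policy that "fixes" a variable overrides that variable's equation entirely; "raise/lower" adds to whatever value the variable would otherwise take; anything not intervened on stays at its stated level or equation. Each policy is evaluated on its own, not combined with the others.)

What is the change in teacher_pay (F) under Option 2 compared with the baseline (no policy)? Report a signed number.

Baseline:
  C = 27
  K = 296 − 3·27 = 215
  F = 49 + 4·215 = 909
Option 2 (K := 3):
  C = 27
  K = 3
  F = 49 + 4·3 = 61
Change in F: 61 − 909 = -848

-848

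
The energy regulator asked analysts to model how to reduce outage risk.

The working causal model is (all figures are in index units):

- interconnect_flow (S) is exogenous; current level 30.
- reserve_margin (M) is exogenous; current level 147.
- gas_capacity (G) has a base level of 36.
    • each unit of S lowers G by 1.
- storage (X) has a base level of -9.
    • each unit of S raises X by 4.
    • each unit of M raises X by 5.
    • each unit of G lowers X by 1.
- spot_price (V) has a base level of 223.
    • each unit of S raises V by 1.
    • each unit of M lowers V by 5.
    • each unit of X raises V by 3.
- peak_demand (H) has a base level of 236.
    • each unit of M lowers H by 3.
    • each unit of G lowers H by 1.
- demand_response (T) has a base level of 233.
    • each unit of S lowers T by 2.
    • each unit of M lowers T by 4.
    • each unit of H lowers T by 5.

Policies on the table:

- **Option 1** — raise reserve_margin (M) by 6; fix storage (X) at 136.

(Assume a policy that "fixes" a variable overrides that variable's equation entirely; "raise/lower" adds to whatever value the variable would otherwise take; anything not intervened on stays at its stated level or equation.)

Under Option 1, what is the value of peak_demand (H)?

-229

Option 1 (M + 6, X := 136):
  S = 30
  M = 147 + 6 = 153
  G = 36 − 30 = 6
  H = 236 − 3·153 − 6 = -229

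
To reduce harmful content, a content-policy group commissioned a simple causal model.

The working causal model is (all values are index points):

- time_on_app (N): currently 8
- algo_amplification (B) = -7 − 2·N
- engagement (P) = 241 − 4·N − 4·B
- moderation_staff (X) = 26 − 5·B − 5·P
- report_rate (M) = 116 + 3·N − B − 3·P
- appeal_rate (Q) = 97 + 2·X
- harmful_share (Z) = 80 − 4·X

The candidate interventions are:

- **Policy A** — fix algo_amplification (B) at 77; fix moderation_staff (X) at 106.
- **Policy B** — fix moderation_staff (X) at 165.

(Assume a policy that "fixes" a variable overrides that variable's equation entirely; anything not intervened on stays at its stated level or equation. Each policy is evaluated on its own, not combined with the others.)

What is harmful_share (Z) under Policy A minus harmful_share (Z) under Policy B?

236

Policy A (B := 77, X := 106):
  N = 8
  B = 77
  P = 241 − 4·8 − 4·77 = -99
  X = 106
  Z = 80 − 4·106 = -344
Policy B (X := 165):
  N = 8
  B = -7 − 2·8 = -23
  P = 241 − 4·8 − 4·(-23) = 301
  X = 165
  Z = 80 − 4·165 = -580
Z: -344 − (-580) = 236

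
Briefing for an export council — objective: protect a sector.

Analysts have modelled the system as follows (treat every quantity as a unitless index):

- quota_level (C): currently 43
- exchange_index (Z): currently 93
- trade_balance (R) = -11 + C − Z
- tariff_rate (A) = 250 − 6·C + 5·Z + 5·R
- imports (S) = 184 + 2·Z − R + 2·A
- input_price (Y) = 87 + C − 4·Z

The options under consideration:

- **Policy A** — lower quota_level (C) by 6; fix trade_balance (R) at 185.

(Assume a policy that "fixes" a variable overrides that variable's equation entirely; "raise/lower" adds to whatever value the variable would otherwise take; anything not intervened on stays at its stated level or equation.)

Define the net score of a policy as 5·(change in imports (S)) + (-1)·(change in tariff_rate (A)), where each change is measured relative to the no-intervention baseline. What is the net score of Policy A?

10164

Baseline:
  C = 43
  Z = 93
  R = -11 + 43 − 93 = -61
  A = 250 − 6·43 + 5·93 + 5·(-61) = 152
  S = 184 + 2·93 − (-61) + 2·152 = 735
Policy A (C − 6, R := 185):
  C = 43 − 6 = 37
  Z = 93
  R = 185
  A = 250 − 6·37 + 5·93 + 5·185 = 1418
  S = 184 + 2·93 − 185 + 2·1418 = 3021
ΔS = 3021 − 735 = 2286; ΔA = 1418 − 152 = 1266
Score = 5·2286 + (-1)·1266 = 10164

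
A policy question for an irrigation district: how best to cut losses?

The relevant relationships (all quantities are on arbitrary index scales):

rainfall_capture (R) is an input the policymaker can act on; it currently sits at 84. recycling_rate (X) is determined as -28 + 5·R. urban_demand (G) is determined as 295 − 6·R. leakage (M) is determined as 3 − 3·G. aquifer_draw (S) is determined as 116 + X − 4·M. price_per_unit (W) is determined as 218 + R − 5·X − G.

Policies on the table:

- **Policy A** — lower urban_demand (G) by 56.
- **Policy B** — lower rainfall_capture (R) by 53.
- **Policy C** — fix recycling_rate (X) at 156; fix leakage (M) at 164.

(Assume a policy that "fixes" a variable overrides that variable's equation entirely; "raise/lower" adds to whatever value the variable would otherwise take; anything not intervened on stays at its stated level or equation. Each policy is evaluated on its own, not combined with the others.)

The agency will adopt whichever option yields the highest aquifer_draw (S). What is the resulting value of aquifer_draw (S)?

1539

Policy A (G − 56):
  R = 84
  X = -28 + 5·84 = 392
  G = 295 − 6·84 (−56 from intervention) = -265
  M = 3 − 3·(-265) = 798
  S = 116 + 392 − 4·798 = -2684
Policy B (R − 53):
  R = 84 − 53 = 31
  X = -28 + 5·31 = 127
  G = 295 − 6·31 = 109
  M = 3 − 3·109 = -324
  S = 116 + 127 − 4·(-324) = 1539
Policy C (X := 156, M := 164):
  R = 84
  X = 156
  G = 295 − 6·84 = -209
  M = 164
  S = 116 + 156 − 4·164 = -384
Comparing — Policy A: S=-2684, Policy B: S=1539, Policy C: S=-384. Highest is 1539 (Policy B).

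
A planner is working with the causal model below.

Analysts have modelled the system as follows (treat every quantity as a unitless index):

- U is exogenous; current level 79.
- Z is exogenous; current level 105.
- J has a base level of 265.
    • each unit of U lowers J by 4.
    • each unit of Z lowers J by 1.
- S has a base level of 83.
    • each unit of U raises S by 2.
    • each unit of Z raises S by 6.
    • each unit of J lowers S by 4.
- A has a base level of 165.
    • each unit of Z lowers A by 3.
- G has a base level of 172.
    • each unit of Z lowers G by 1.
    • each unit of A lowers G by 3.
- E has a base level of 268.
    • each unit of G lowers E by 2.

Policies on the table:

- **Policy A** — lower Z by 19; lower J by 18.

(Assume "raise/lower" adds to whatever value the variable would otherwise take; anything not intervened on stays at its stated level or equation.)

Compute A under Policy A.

Policy A (Z − 19, J − 18):
  Z = 105 − 19 = 86
  A = 165 − 3·86 = -93

-93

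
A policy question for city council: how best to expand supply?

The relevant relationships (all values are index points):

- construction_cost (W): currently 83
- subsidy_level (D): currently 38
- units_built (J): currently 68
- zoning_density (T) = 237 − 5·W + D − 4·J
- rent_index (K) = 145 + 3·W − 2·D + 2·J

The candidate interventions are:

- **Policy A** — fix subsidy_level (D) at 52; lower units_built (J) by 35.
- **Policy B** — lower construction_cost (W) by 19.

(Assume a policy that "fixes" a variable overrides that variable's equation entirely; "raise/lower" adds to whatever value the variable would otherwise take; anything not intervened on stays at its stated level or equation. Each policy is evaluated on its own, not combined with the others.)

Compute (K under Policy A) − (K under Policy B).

Policy A (D := 52, J − 35):
  W = 83
  D = 52
  J = 68 − 35 = 33
  K = 145 + 3·83 − 2·52 + 2·33 = 356
Policy B (W − 19):
  W = 83 − 19 = 64
  D = 38
  J = 68
  K = 145 + 3·64 − 2·38 + 2·68 = 397
K: 356 − 397 = -41

-41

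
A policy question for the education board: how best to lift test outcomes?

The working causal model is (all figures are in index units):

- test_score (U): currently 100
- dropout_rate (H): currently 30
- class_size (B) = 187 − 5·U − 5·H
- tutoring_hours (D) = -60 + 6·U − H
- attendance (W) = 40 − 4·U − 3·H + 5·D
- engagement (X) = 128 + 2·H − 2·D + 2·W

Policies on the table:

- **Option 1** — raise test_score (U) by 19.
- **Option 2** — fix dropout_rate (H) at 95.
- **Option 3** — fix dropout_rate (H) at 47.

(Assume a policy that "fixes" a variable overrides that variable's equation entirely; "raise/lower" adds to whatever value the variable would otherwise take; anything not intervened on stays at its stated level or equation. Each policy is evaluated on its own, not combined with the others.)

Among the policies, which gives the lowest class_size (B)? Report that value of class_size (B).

Option 1 (U + 19):
  U = 100 + 19 = 119
  H = 30
  B = 187 − 5·119 − 5·30 = -558
Option 2 (H := 95):
  U = 100
  H = 95
  B = 187 − 5·100 − 5·95 = -788
Option 3 (H := 47):
  U = 100
  H = 47
  B = 187 − 5·100 − 5·47 = -548
Comparing — Option 1: B=-558, Option 2: B=-788, Option 3: B=-548. Lowest is -788 (Option 2).

-788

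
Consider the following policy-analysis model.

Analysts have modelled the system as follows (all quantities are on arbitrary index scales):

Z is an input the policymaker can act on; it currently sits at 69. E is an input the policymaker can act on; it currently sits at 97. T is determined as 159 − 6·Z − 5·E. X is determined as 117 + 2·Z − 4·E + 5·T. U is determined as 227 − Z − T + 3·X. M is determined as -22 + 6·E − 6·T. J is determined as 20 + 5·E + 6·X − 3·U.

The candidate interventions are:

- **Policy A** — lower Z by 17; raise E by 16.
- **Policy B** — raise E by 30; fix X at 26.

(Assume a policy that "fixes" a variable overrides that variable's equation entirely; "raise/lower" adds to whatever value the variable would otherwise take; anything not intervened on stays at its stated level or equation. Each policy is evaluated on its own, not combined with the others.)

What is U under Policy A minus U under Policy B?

-11696

Policy A (Z − 17, E + 16):
  Z = 69 − 17 = 52
  E = 97 + 16 = 113
  T = 159 − 6·52 − 5·113 = -718
  X = 117 + 2·52 − 4·113 + 5·(-718) = -3821
  U = 227 − 52 − (-718) + 3·(-3821) = -10570
Policy B (E + 30, X := 26):
  Z = 69
  E = 97 + 30 = 127
  T = 159 − 6·69 − 5·127 = -890
  X = 26
  U = 227 − 69 − (-890) + 3·26 = 1126
U: -10570 − 1126 = -11696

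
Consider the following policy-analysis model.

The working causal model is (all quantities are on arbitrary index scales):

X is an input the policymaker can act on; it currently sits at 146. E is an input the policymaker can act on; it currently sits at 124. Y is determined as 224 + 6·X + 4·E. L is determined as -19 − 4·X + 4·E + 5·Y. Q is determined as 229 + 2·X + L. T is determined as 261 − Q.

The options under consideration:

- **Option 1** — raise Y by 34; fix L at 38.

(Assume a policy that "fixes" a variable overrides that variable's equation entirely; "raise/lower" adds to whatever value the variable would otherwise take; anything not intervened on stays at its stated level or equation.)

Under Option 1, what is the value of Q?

Option 1 (Y + 34, L := 38):
  X = 146
  E = 124
  Y = 224 + 6·146 + 4·124 (+34 from intervention) = 1630
  L = 38
  Q = 229 + 2·146 + 38 = 559

559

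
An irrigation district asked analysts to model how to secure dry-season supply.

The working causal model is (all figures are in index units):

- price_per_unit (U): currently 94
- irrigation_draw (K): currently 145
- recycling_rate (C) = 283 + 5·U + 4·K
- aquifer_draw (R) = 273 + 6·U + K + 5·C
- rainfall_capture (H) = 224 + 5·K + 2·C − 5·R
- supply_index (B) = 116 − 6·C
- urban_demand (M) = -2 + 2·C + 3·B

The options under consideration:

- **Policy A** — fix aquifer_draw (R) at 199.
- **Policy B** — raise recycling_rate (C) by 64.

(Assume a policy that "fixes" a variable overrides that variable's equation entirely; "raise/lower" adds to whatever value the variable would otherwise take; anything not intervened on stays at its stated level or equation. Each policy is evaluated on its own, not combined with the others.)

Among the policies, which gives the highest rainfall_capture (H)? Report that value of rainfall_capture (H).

Policy A (R := 199):
  U = 94
  K = 145
  C = 283 + 5·94 + 4·145 = 1333
  R = 199
  H = 224 + 5·145 + 2·1333 − 5·199 = 2620
Policy B (C + 64):
  U = 94
  K = 145
  C = 283 + 5·94 + 4·145 (+64 from intervention) = 1397
  R = 273 + 6·94 + 145 + 5·1397 = 7967
  H = 224 + 5·145 + 2·1397 − 5·7967 = -36092
Comparing — Policy A: H=2620, Policy B: H=-36092. Highest is 2620 (Policy A).

2620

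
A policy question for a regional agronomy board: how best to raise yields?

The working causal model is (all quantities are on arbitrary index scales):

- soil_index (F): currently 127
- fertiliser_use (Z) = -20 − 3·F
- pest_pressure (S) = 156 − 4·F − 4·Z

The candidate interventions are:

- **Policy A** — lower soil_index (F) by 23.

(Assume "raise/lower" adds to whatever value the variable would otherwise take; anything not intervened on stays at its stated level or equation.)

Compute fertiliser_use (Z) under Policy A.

Policy A (F − 23):
  F = 127 − 23 = 104
  Z = -20 − 3·104 = -332

-332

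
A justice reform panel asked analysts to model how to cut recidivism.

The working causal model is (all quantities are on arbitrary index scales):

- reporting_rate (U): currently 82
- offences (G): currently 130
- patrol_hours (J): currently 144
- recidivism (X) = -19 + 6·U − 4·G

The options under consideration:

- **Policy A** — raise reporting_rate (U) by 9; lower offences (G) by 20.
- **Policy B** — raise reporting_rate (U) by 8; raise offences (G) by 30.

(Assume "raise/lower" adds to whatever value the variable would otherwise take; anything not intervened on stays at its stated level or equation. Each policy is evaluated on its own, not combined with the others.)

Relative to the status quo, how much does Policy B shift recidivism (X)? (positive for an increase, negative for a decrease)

-72

Baseline:
  U = 82
  G = 130
  X = -19 + 6·82 − 4·130 = -47
Policy B (U + 8, G + 30):
  U = 82 + 8 = 90
  G = 130 + 30 = 160
  X = -19 + 6·90 − 4·160 = -119
Change in X: -119 − (-47) = -72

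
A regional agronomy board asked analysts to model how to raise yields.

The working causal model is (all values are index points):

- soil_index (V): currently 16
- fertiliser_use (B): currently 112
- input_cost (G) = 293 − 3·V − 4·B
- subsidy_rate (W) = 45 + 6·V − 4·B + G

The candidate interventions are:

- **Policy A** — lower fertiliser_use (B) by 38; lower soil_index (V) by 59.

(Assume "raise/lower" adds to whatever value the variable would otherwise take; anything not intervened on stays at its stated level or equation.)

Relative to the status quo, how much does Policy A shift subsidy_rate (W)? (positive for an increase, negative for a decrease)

Baseline:
  V = 16
  B = 112
  G = 293 − 3·16 − 4·112 = -203
  W = 45 + 6·16 − 4·112 + (-203) = -510
Policy A (B − 38, V − 59):
  V = 16 − 59 = -43
  B = 112 − 38 = 74
  G = 293 − 3·(-43) − 4·74 = 126
  W = 45 + 6·(-43) − 4·74 + 126 = -383
Change in W: -383 − (-510) = 127

127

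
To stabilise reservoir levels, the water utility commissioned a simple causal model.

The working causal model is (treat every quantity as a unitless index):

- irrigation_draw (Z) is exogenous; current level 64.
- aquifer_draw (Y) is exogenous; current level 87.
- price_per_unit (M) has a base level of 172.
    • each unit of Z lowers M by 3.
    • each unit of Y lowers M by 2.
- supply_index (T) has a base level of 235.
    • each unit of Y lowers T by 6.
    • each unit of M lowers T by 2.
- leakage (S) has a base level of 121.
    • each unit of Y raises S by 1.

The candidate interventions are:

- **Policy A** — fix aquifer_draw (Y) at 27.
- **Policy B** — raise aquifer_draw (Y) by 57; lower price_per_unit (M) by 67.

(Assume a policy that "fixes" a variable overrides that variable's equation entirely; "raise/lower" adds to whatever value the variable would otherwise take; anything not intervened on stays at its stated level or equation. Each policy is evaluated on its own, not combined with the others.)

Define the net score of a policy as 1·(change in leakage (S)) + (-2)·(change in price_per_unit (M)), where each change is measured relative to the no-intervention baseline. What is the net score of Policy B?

419

Baseline:
  Z = 64
  Y = 87
  M = 172 − 3·64 − 2·87 = -194
  S = 121 + 87 = 208
Policy B (Y + 57, M − 67):
  Z = 64
  Y = 87 + 57 = 144
  M = 172 − 3·64 − 2·144 (−67 from intervention) = -375
  S = 121 + 144 = 265
ΔS = 265 − 208 = 57; ΔM = -375 − (-194) = -181
Score = 1·57 + (-2)·(-181) = 419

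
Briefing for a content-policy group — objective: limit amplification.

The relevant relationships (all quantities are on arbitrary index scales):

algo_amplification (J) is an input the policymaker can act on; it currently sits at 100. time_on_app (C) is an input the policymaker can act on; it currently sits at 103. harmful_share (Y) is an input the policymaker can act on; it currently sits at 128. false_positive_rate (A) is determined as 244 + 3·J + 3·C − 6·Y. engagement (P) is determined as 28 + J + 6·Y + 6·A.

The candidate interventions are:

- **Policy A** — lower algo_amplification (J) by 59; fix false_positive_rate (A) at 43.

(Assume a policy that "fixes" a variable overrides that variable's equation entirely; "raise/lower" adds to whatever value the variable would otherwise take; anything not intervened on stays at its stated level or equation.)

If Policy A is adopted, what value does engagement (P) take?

Policy A (J − 59, A := 43):
  J = 100 − 59 = 41
  C = 103
  Y = 128
  A = 43
  P = 28 + 41 + 6·128 + 6·43 = 1095

1095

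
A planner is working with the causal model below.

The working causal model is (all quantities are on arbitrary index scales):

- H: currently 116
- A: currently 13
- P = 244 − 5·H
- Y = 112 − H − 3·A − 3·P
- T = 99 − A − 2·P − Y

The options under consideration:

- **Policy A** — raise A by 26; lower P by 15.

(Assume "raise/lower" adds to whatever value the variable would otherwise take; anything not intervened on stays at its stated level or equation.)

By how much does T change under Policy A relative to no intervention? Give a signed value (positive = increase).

37

Baseline:
  H = 116
  A = 13
  P = 244 − 5·116 = -336
  Y = 112 − 116 − 3·13 − 3·(-336) = 965
  T = 99 − 13 − 2·(-336) − 965 = -207
Policy A (A + 26, P − 15):
  H = 116
  A = 13 + 26 = 39
  P = 244 − 5·116 (−15 from intervention) = -351
  Y = 112 − 116 − 3·39 − 3·(-351) = 932
  T = 99 − 39 − 2·(-351) − 932 = -170
Change in T: -170 − (-207) = 37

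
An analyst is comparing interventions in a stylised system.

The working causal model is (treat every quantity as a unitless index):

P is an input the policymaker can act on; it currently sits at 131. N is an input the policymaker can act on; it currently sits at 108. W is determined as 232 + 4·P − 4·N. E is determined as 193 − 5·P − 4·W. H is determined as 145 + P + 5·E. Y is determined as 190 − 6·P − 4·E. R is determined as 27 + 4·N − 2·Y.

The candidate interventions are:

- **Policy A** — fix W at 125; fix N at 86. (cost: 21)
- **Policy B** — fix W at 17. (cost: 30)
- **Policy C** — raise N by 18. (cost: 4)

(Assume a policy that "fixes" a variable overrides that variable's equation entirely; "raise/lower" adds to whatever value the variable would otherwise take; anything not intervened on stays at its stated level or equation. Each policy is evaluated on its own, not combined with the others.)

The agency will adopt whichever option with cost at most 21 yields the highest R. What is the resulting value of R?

-6133

Policy A (W := 125, N := 86):
  P = 131
  N = 86
  W = 125
  E = 193 − 5·131 − 4·125 = -962
  Y = 190 − 6·131 − 4·(-962) = 3252
  R = 27 + 4·86 − 2·3252 = -6133
Policy C (N + 18):
  P = 131
  N = 108 + 18 = 126
  W = 232 + 4·131 − 4·126 = 252
  E = 193 − 5·131 − 4·252 = -1470
  Y = 190 − 6·131 − 4·(-1470) = 5284
  R = 27 + 4·126 − 2·5284 = -10037
Comparing — Policy A: R=-6133, Policy C: R=-10037. Highest is -6133 (Policy A).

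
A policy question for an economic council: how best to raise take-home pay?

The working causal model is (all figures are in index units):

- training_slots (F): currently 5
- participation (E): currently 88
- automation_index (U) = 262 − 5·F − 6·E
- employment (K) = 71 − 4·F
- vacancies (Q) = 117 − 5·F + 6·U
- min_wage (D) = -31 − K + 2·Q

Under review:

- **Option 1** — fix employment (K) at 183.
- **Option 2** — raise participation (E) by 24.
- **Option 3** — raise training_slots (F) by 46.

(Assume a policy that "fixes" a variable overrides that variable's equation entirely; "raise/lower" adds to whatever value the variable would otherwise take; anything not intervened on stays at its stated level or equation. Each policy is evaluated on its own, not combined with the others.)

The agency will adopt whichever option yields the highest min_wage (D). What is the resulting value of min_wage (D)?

-3522

Option 1 (K := 183):
  F = 5
  E = 88
  U = 262 − 5·5 − 6·88 = -291
  K = 183
  Q = 117 − 5·5 + 6·(-291) = -1654
  D = -31 − 183 + 2·(-1654) = -3522
Option 2 (E + 24):
  F = 5
  E = 88 + 24 = 112
  U = 262 − 5·5 − 6·112 = -435
  K = 71 − 4·5 = 51
  Q = 117 − 5·5 + 6·(-435) = -2518
  D = -31 − 51 + 2·(-2518) = -5118
Option 3 (F + 46):
  F = 5 + 46 = 51
  E = 88
  U = 262 − 5·51 − 6·88 = -521
  K = 71 − 4·51 = -133
  Q = 117 − 5·51 + 6·(-521) = -3264
  D = -31 − (-133) + 2·(-3264) = -6426
Comparing — Option 1: D=-3522, Option 2: D=-5118, Option 3: D=-6426. Highest is -3522 (Option 1).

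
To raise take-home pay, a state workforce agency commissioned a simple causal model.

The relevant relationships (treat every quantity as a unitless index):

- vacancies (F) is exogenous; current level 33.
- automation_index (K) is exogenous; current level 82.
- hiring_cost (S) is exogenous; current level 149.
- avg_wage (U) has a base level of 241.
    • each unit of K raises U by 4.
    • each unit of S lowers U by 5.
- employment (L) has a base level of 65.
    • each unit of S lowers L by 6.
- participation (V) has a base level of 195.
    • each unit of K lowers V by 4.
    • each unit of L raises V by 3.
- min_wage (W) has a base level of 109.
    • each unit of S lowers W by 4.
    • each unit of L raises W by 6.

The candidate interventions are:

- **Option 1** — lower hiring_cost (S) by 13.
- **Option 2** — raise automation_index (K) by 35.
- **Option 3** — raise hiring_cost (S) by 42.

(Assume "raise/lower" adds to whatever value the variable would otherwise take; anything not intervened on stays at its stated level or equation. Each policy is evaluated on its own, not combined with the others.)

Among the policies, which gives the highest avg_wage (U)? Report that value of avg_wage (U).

Option 1 (S − 13):
  K = 82
  S = 149 − 13 = 136
  U = 241 + 4·82 − 5·136 = -111
Option 2 (K + 35):
  K = 82 + 35 = 117
  S = 149
  U = 241 + 4·117 − 5·149 = -36
Option 3 (S + 42):
  K = 82
  S = 149 + 42 = 191
  U = 241 + 4·82 − 5·191 = -386
Comparing — Option 1: U=-111, Option 2: U=-36, Option 3: U=-386. Highest is -36 (Option 2).

-36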